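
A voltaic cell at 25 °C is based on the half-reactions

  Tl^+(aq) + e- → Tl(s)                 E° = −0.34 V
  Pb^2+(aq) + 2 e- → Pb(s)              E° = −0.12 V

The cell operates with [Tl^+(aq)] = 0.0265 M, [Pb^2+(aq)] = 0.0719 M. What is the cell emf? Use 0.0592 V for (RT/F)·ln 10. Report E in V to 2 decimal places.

The Pb²⁺/Pb couple has the more positive E°, so it is the cathode; Tl⁺/Tl is the anode.
E°cell = −0.12 − (−0.34) = +0.22 V, with n = 2 electrons transferred.
For the overall reaction Pb^2+(aq) + 2 Tl(s) → Pb(s) + 2 Tl^+(aq), Q = [Tl^+(aq)]^2 / [Pb^2+(aq)] = 0.00977, giving log Q = −2.010.
By the Nernst equation, E = +0.22 − (0.0592/2)·(−2.010) = +0.28 V.

+0.28 V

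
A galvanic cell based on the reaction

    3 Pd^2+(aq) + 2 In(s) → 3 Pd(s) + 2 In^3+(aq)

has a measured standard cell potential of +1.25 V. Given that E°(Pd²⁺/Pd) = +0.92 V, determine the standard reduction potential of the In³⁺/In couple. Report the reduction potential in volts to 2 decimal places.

−0.33 V

In the reaction as written the Pd²⁺/Pd couple is reduced (cathode) and In³⁺/In is oxidized (anode), so E°cell = E°(Pd²⁺/Pd) − E°(In³⁺/In).
E°(In³⁺/In) = E°(cathode) − E°cell = +0.92 − (+1.25) = −0.33 V.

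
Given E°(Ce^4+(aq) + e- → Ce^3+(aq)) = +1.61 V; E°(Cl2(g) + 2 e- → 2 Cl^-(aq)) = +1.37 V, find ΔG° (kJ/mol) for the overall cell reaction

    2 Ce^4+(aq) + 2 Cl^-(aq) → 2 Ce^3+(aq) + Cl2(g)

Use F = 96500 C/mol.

In the reaction as written Ce^4+(aq) is reduced, so the Ce⁴⁺/Ce³⁺ couple is the cathode and Cl₂/Cl⁻ is the anode.
E°cell = +1.61 − (+1.37) = +0.24 V; balancing electrons gives n = 2.
ΔG° = −nFE°cell = −(2)(96500)(+0.24) J/mol = −46.3 kJ/mol.

−46.3 kJ/mol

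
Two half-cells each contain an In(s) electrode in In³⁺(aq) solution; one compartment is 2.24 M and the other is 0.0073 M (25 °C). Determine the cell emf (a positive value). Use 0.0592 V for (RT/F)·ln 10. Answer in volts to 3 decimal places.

For a concentration cell E°cell = 0, since both electrodes use the same couple.
The compartment with the higher In³⁺(aq) concentration (2.24 M) acts as the cathode; ions are reduced there and produced at the dilute (0.0073 M) anode.
With n = 3, Ecell = −(0.0592/3)·log([dilute]/[conc]) = −(0.0592/3)·log(0.0073/2.24) = +0.049 V.

0.049 V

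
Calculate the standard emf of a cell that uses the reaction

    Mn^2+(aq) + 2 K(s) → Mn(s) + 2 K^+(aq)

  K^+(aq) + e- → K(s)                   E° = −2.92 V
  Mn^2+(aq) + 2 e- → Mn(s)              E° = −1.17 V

Mn^2+(aq) gains electrons, so the Mn²⁺/Mn couple is the cathode; the K⁺/K couple is the anode.
E°cell = E°(cathode) − E°(anode) = −1.17 − (−2.92) = +1.75 V.
The positive value indicates the reaction is spontaneous as written.

+1.75 V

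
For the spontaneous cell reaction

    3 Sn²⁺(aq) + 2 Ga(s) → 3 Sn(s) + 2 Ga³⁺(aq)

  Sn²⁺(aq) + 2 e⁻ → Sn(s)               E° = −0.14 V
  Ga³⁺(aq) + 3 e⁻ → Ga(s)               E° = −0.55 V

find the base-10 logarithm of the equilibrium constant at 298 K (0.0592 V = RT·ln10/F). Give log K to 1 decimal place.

The Sn²⁺/Sn couple is reduced (cathode); E°cell = −0.14 − (−0.55) = +0.41 V with n = 6.
At equilibrium E = 0, so log K = nE°cell / 0.0592 = (6)(+0.41) / 0.0592 = 41.6.

log K = 41.6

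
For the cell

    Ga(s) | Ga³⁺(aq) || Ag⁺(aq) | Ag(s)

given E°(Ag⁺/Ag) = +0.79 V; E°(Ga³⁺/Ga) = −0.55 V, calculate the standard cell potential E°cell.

+1.34 V

By convention the left-hand electrode in cell notation is the anode (oxidation) and the right-hand electrode is the cathode (reduction).
E°cell = E°(right) − E°(left) = +0.79 − (−0.55) = +1.34 V.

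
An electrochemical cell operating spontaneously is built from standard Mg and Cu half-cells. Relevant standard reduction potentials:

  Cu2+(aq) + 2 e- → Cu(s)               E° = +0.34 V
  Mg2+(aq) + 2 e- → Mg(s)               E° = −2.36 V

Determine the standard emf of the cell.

Of the two couples in this cell, the one with the more positive reduction potential is reduced at the cathode: here that is Cu²⁺/Cu (+0.34 V); Mg²⁺/Mg (−2.36 V) is the anode.
E°cell = E°(cathode) − E°(anode) = +0.34 − (−2.36) = +2.70 V.

+2.70 V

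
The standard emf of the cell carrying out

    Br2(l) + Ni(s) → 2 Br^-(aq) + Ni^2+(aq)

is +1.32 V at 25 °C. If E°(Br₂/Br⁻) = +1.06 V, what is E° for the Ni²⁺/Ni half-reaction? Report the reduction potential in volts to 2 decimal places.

In the reaction as written the Br₂/Br⁻ couple is reduced (cathode) and Ni²⁺/Ni is oxidized (anode), so E°cell = E°(Br₂/Br⁻) − E°(Ni²⁺/Ni).
E°(Ni²⁺/Ni) = E°(cathode) − E°cell = +1.06 − (+1.32) = −0.26 V.

−0.26 V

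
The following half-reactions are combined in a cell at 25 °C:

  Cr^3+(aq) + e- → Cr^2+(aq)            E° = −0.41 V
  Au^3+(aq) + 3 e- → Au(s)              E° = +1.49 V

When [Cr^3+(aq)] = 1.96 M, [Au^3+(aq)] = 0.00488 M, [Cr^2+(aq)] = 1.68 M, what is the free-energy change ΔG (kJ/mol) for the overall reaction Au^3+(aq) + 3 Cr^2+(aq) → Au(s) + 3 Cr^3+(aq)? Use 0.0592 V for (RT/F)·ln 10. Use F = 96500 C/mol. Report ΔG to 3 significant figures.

With Au³⁺/Au reduced at the cathode, E°cell = +1.49 − (−0.41) = +1.90 V and n = 3.
The reaction quotient is [Cr^3+(aq)]^3 / ([Au^3+(aq)]·[Cr^2+(aq)]^3) = 325; by Nernst, E = +1.90 − (0.0592/3)(2.512) = +1.8504 V.
Then ΔG = −nFE = −3 × 96500 × +1.8504 J/mol = −536 kJ/mol.

−536 kJ/mol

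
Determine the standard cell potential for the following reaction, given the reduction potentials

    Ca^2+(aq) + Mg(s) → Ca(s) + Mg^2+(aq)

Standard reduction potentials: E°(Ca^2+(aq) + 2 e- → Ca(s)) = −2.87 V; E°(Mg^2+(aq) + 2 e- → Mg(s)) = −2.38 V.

−0.49 V

Ca^2+(aq) gains electrons, so the Ca²⁺/Ca couple is the cathode; the Mg²⁺/Mg couple is the anode.
E°cell = E°(cathode) − E°(anode) = −2.87 − (−2.38) = −0.49 V.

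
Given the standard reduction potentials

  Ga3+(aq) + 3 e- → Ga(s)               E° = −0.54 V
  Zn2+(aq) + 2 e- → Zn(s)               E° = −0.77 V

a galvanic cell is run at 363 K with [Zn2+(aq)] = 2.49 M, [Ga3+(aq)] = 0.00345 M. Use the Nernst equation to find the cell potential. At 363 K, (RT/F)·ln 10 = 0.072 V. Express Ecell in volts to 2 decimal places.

Ga³⁺/Ga is reduced (cathode, E° = −0.54 V) and Zn²⁺/Zn is oxidized (anode).
The standard potential is −0.54 − (−0.77) = +0.23 V and the balanced reaction transfers n = 6 electrons.
The balanced reaction is 2 Ga3+(aq) + 3 Zn(s) → 2 Ga(s) + 3 Zn2+(aq), so Q = [Zn2+(aq)]^3 / [Ga3+(aq)]^2 = 1.3×10^6 and log Q = 6.113.
Applying E = E° − (RT ln10/nF)·log Q gives +0.23 − (0.072/6)(6.113) = +0.16 V.

+0.16 V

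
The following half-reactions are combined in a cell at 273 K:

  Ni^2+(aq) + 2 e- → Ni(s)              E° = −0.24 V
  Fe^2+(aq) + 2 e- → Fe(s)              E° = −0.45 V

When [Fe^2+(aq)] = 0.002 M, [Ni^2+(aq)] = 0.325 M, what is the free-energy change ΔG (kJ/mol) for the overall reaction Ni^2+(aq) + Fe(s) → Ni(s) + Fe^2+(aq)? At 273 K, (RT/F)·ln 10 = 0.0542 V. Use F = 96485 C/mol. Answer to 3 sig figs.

E°cell = −0.24 − (−0.45) = +0.21 V; the balanced reaction transfers n = 2 electrons.
Q = [Fe^2+(aq)] / [Ni^2+(aq)] = 0.00615, so log Q = −2.211 and E = +0.21 − (0.0542/2)(−2.211) = +0.2699 V.
Finally ΔG = −nFE = −(2)(96485 C/mol)(+0.2699 V) = −52.1 kJ/mol.

−52.1 kJ/mol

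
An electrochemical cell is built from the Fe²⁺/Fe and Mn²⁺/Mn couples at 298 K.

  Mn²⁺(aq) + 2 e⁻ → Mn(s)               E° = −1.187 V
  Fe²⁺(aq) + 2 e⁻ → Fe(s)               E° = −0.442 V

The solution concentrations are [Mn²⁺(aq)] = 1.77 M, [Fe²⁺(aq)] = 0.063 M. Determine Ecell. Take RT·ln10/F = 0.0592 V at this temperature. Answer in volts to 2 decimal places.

+0.70 V

The Fe²⁺/Fe couple has the more positive E°, so it is the cathode; Mn²⁺/Mn is the anode.
E°cell = −0.442 − (−1.187) = +0.745 V, with n = 2 electrons transferred.
For the overall reaction Fe²⁺(aq) + Mn(s) → Fe(s) + Mn²⁺(aq), Q = [Mn²⁺(aq)] / [Fe²⁺(aq)] = 28.1, giving log Q = 1.449.
Applying E = E° − (RT ln10/nF)·log Q gives +0.745 − (0.0592/2)(1.449) = +0.70 V.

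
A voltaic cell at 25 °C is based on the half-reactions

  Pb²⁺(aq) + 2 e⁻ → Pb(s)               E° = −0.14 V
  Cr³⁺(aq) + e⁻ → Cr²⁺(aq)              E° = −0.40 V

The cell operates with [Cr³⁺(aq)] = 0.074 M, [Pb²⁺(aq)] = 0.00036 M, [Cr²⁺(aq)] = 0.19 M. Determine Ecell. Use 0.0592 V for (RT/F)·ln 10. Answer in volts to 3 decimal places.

+0.182 V

Pb²⁺/Pb is reduced (cathode, E° = −0.14 V) and Cr³⁺/Cr²⁺ is oxidized (anode).
E°cell = E°cat − E°an = −0.14 − (−0.40) = +0.26 V; n = 2.
For the overall reaction Pb²⁺(aq) + 2 Cr²⁺(aq) → Pb(s) + 2 Cr³⁺(aq), Q = [Cr³⁺(aq)]^2 / ([Pb²⁺(aq)]·[Cr²⁺(aq)]^2) = 421, giving log Q = 2.625.
E = E° − (0.0592/n)·log Q = +0.26 − (0.0592/2)(2.625) = +0.182 V.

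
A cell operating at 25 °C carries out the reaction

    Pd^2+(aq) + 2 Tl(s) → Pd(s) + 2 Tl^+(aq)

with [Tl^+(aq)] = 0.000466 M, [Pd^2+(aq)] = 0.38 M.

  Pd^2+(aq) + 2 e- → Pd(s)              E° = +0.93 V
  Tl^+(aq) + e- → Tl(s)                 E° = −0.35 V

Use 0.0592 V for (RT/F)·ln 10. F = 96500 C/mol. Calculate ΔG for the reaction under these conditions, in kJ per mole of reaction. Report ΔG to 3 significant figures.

−283 kJ/mol

E°cell = +0.93 − (−0.35) = +1.28 V; the balanced reaction transfers n = 2 electrons.
The reaction quotient is [Tl^+(aq)]^2 / [Pd^2+(aq)] = 5.71×10^−7; by Nernst, E = +1.28 − (0.0592/2)(−6.243) = +1.4648 V.
ΔG = −nFE = −(2)(96500)(+1.4648) J/mol = −283 kJ/mol.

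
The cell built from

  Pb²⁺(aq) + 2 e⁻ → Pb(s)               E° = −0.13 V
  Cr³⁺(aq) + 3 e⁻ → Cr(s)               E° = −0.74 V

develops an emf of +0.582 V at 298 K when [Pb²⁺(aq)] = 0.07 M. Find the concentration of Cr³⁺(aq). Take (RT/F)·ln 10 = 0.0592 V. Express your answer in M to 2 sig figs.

Pb²⁺/Pb is the cathode (higher E°); E°cell = −0.13 − (−0.74) = +0.61 V with n = 6.
Rearranging E = E° − (0.0592/n)·log Q gives log Q = 6(+0.61 − (+0.582))/0.0592 = 2.838.
For 3 Pb²⁺(aq) + 2 Cr(s) → 3 Pb(s) + 2 Cr³⁺(aq), the reaction quotient is Q = [Cr³⁺(aq)]^2 / [Pb²⁺(aq)]^3.
Solving for the unknown gives log [Cr³⁺(aq)] = −0.313, so [Cr³⁺(aq)] ≈ 0.49 M.

0.49 M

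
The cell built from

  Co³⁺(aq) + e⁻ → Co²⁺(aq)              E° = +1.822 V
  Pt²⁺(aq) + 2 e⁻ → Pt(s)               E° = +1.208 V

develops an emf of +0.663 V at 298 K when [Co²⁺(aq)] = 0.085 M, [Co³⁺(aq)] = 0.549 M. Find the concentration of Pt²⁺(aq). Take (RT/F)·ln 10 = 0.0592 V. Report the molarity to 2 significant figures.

With Co³⁺/Co²⁺ at the cathode and Pt²⁺/Pt at the anode, E°cell = +1.822 − (+1.208) = +0.614 V (n = 2).
Rearranging E = E° − (0.0592/n)·log Q gives log Q = 2(+0.614 − (+0.663))/0.0592 = −1.655.
The balanced reaction is 2 Co³⁺(aq) + Pt(s) → 2 Co²⁺(aq) + Pt²⁺(aq), so Q = ([Co²⁺(aq)]^2·[Pt²⁺(aq)]) / [Co³⁺(aq)]^2.
Substituting the known concentrations and solving, log [Pt²⁺(aq)] = −0.035 and [Pt²⁺(aq)] = 0.92 M.

0.92 M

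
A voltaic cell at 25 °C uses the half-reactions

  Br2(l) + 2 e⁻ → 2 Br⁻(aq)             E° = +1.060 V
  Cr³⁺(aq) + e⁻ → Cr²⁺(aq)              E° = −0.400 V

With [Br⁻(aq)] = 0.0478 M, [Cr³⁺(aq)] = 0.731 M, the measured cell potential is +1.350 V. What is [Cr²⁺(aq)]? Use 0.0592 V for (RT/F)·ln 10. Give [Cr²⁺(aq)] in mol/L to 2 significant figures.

0.00048 M

With Br₂/Br⁻ at the cathode and Cr³⁺/Cr²⁺ at the anode, E°cell = +1.060 − (−0.400) = +1.460 V (n = 2).
Since E = E° − (0.0592/n)·log Q, log Q = n(E° − E)/0.0592 = 3.716.
Balancing electrons gives Br2(l) + 2 Cr²⁺(aq) → 2 Br⁻(aq) + 2 Cr³⁺(aq); thus Q = ([Br⁻(aq)]^2·[Cr³⁺(aq)]^2) / [Cr²⁺(aq)]^2.
Solving for the unknown gives log [Cr²⁺(aq)] = −3.315, so [Cr²⁺(aq)] ≈ 0.00048 M.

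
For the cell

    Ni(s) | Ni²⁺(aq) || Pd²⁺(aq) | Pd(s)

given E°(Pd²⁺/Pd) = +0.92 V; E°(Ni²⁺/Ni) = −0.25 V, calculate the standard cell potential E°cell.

+1.17 V

By convention the left-hand electrode in cell notation is the anode (oxidation) and the right-hand electrode is the cathode (reduction).
E°cell = E°(right) − E°(left) = +0.92 − (−0.25) = +1.17 V.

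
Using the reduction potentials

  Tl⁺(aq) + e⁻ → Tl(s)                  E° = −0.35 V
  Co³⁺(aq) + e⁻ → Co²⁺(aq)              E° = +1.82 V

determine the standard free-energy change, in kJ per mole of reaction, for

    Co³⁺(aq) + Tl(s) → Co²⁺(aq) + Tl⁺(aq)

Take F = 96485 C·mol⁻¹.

In the reaction as written Co³⁺(aq) is reduced, so the Co³⁺/Co²⁺ couple is the cathode and Tl⁺/Tl is the anode.
E°cell = +1.82 − (−0.35) = +2.17 V; balancing electrons gives n = 1.
ΔG° = −nFE°cell = −(1)(96485)(+2.17) J/mol = −209 kJ/mol.

−209 kJ/mol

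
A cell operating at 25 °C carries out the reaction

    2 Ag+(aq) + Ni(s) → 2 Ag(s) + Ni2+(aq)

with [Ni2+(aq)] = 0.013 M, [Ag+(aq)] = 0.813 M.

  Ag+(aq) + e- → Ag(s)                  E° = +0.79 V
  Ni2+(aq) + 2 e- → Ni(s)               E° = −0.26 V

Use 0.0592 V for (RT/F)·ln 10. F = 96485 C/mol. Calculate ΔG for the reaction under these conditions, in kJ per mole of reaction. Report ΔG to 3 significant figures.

−212 kJ/mol

With Ag⁺/Ag reduced at the cathode, E°cell = +0.79 − (−0.26) = +1.05 V and n = 2.
Here Q = [Ni2+(aq)] / [Ag+(aq)]^2 = 0.0197 (log Q = −1.706), giving E = +1.05 − (0.0592/2)·(−1.706) = +1.1005 V.
Finally ΔG = −nFE = −(2)(96485 C/mol)(+1.1005 V) = −212 kJ/mol.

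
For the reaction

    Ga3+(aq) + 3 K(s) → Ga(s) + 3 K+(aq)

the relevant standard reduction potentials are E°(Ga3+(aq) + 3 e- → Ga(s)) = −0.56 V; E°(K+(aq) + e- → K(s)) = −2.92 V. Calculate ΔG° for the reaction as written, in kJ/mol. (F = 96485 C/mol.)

In the reaction as written Ga3+(aq) is reduced, so the Ga³⁺/Ga couple is the cathode and K⁺/K is the anode.
E°cell = −0.56 − (−2.92) = +2.36 V; balancing electrons gives n = 3.
ΔG° = −nFE°cell = −(3)(96485)(+2.36) J/mol = −683 kJ/mol.

−683 kJ/mol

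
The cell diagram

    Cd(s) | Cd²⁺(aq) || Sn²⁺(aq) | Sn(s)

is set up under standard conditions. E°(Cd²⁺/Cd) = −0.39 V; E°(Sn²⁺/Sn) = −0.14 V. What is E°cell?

By convention the left-hand electrode in cell notation is the anode (oxidation) and the right-hand electrode is the cathode (reduction).
E°cell = E°(right) − E°(left) = −0.14 − (−0.39) = +0.25 V.

+0.25 V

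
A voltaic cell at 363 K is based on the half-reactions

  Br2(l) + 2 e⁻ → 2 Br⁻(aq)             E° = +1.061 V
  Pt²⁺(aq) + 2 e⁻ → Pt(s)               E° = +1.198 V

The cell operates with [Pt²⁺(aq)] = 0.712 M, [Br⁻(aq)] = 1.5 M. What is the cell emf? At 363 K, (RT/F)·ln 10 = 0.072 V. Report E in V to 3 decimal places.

Since E°(Pt²⁺/Pt) > E°(Br₂/Br⁻), Pt²⁺/Pt serves as the cathode.
The standard potential is +1.198 − (+1.061) = +0.137 V and the balanced reaction transfers n = 2 electrons.
The balanced reaction is Pt²⁺(aq) + 2 Br⁻(aq) → Pt(s) + Br2(l), so Q = 1 / ([Pt²⁺(aq)]·[Br⁻(aq)]^2) = 0.624 and log Q = −0.205.
Applying E = E° − (RT ln10/nF)·log Q gives +0.137 − (0.072/2)(−0.205) = +0.144 V.

+0.144 V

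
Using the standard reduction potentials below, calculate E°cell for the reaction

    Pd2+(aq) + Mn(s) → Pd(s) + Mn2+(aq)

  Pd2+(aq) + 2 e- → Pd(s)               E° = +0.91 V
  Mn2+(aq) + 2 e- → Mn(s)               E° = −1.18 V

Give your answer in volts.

+2.09 V

Pd2+(aq) gains electrons, so the Pd²⁺/Pd couple is the cathode; the Mn²⁺/Mn couple is the anode.
E°cell = E°(cathode) − E°(anode) = +0.91 − (−1.18) = +2.09 V.
The positive value indicates the reaction is spontaneous as written.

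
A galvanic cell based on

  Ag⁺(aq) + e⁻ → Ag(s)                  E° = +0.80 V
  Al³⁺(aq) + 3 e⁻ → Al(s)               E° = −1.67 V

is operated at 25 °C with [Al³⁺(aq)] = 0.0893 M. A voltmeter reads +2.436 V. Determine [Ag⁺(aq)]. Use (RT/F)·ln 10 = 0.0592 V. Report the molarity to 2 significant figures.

0.12 M

Ag⁺/Ag is the cathode (higher E°); E°cell = +0.80 − (−1.67) = +2.47 V with n = 3.
Rearranging E = E° − (0.0592/n)·log Q gives log Q = 3(+2.47 − (+2.436))/0.0592 = 1.723.
Balancing electrons gives 3 Ag⁺(aq) + Al(s) → 3 Ag(s) + Al³⁺(aq); thus Q = [Al³⁺(aq)] / [Ag⁺(aq)]^3.
Substituting the known concentrations and solving, log [Ag⁺(aq)] = −0.924 and [Ag⁺(aq)] = 0.12 M.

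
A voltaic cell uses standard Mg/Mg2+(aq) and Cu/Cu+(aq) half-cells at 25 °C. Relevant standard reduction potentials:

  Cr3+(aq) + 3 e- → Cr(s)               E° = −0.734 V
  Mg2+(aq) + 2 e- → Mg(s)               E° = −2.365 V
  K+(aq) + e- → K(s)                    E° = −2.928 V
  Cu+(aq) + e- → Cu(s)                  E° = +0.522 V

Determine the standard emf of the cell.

+2.887 V

Of the two couples in this cell, the one with the more positive reduction potential is reduced at the cathode: here that is Cu⁺/Cu (+0.522 V); Mg²⁺/Mg (−2.365 V) is the anode.
E°cell = E°(cathode) − E°(anode) = +0.522 − (−2.365) = +2.887 V.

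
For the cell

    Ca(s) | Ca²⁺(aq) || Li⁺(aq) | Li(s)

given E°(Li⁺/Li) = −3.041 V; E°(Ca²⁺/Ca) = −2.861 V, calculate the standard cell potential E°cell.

−0.180 V

By convention the left-hand electrode in cell notation is the anode (oxidation) and the right-hand electrode is the cathode (reduction).
E°cell = E°(right) − E°(left) = −3.041 − (−2.861) = −0.180 V.
The negative sign shows that, as written, the cell would require an external voltage to drive the reaction.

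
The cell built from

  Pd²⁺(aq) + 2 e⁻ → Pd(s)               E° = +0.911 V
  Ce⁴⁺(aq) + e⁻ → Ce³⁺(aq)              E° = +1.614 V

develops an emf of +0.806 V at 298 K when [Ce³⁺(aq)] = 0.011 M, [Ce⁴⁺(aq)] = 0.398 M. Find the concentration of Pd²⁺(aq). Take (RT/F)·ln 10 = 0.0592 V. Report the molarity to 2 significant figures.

0.43 M

The Ce⁴⁺/Ce³⁺ couple has the larger reduction potential, so it is the cathode: E°cell = +1.614 − (+0.911) = +0.703 V and n = 2.
From the Nernst equation, log Q = n(E° − E)/0.0592 = 2·(+0.703 − (+0.806))/0.0592 = −3.480.
Balancing electrons gives 2 Ce⁴⁺(aq) + Pd(s) → 2 Ce³⁺(aq) + Pd²⁺(aq); thus Q = ([Ce³⁺(aq)]^2·[Pd²⁺(aq)]) / [Ce⁴⁺(aq)]^2.
Solving for the unknown gives log [Pd²⁺(aq)] = −0.363, so [Pd²⁺(aq)] ≈ 0.43 M.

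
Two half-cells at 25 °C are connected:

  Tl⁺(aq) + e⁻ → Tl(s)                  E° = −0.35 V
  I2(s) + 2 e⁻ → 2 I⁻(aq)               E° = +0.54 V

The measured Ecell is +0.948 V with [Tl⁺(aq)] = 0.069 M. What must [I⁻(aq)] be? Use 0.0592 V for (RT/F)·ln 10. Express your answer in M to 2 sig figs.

I₂/I⁻ is the cathode (higher E°); E°cell = +0.54 − (−0.35) = +0.89 V with n = 2.
From the Nernst equation, log Q = n(E° − E)/0.0592 = 2·(+0.89 − (+0.948))/0.0592 = −1.959.
The balanced reaction is I2(s) + 2 Tl(s) → 2 I⁻(aq) + 2 Tl⁺(aq), so Q = [I⁻(aq)]^2·[Tl⁺(aq)]^2.
Isolating [I⁻(aq)] in Q = 10^{−1.959} yields log [I⁻(aq)] = 0.182, i.e. 1.5 M.

1.5 M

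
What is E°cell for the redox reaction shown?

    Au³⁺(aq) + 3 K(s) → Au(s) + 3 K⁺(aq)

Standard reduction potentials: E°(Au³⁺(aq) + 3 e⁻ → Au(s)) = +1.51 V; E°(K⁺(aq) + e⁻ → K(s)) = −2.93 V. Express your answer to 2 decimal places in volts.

Au³⁺(aq) gains electrons, so the Au³⁺/Au couple is the cathode; the K⁺/K couple is the anode.
E°cell = E°(cathode) − E°(anode) = +1.51 − (−2.93) = +4.44 V.

+4.44 V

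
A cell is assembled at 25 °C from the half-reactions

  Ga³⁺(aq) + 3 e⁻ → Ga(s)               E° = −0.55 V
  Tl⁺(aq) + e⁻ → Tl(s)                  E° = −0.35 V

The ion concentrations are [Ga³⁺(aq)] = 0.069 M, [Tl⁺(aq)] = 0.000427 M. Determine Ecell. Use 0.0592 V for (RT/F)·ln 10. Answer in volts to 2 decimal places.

The Tl⁺/Tl couple has the more positive E°, so it is the cathode; Ga³⁺/Ga is the anode.
The standard potential is −0.35 − (−0.55) = +0.20 V and the balanced reaction transfers n = 3 electrons.
Balancing gives 3 Tl⁺(aq) + Ga(s) → 3 Tl(s) + Ga³⁺(aq); hence Q = [Ga³⁺(aq)] / [Tl⁺(aq)]^3 = 8.86×10^8 (log Q = 8.948).
By the Nernst equation, E = +0.20 − (0.0592/3)·(8.948) = +0.02 V.

+0.02 V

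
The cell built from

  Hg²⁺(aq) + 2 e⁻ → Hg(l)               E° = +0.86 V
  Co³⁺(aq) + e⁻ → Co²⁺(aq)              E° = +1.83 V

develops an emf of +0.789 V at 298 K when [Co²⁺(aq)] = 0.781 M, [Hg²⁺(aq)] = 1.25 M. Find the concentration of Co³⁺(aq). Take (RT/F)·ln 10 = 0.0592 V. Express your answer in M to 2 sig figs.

0.00077 M

Co³⁺/Co²⁺ is the cathode (higher E°); E°cell = +1.83 − (+0.86) = +0.97 V with n = 2.
Since E = E° − (0.0592/n)·log Q, log Q = n(E° − E)/0.0592 = 6.115.
Balancing electrons gives 2 Co³⁺(aq) + Hg(l) → 2 Co²⁺(aq) + Hg²⁺(aq); thus Q = ([Co²⁺(aq)]^2·[Hg²⁺(aq)]) / [Co³⁺(aq)]^2.
Substituting the known concentrations and solving, log [Co³⁺(aq)] = −3.116 and [Co³⁺(aq)] = 0.00077 M.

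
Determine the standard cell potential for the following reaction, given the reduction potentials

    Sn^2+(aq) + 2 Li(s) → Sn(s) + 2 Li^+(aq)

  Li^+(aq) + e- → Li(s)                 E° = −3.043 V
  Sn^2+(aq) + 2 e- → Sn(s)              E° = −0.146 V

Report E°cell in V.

+2.897 V

In the reaction as written, Sn^2+(aq) is reduced (cathode) and Li^+(aq) is produced by oxidation at the anode.
E°cell = E°(cathode) − E°(anode) = −0.146 − (−3.043) = +2.897 V.
The positive value indicates the reaction is spontaneous as written.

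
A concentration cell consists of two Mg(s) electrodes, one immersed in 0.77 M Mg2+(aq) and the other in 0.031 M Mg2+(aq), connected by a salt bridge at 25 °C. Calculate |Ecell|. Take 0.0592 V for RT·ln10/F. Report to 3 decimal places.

0.041 V

For a concentration cell E°cell = 0, since both electrodes use the same couple.
The compartment with the higher Mg2+(aq) concentration (0.77 M) acts as the cathode; ions are reduced there and produced at the dilute (0.031 M) anode.
With n = 2, Ecell = −(0.0592/2)·log([dilute]/[conc]) = −(0.0592/2)·log(0.031/0.77) = +0.041 V.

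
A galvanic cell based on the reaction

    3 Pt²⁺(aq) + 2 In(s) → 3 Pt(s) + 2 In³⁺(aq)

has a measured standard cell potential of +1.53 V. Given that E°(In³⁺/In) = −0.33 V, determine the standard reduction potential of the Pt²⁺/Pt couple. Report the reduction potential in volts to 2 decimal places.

+1.20 V

In the reaction as written the Pt²⁺/Pt couple is reduced (cathode) and In³⁺/In is oxidized (anode), so E°cell = E°(Pt²⁺/Pt) − E°(In³⁺/In).
E°(Pt²⁺/Pt) = E°cell + E°(anode) = +1.53 + (−0.33) = +1.20 V.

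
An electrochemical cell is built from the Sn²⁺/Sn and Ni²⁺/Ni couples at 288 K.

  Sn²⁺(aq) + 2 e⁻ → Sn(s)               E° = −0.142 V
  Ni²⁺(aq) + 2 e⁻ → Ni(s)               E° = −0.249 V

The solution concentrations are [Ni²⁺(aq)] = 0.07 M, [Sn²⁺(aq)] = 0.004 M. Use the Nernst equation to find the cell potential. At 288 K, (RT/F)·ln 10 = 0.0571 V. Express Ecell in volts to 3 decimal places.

The Sn²⁺/Sn couple has the more positive E°, so it is the cathode; Ni²⁺/Ni is the anode.
E°cell = E°cat − E°an = −0.142 − (−0.249) = +0.107 V; n = 2.
For the overall reaction Sn²⁺(aq) + Ni(s) → Sn(s) + Ni²⁺(aq), Q = [Ni²⁺(aq)] / [Sn²⁺(aq)] = 17.5, giving log Q = 1.243.
Applying E = E° − (RT ln10/nF)·log Q gives +0.107 − (0.0571/2)(1.243) = +0.072 V.

+0.072 V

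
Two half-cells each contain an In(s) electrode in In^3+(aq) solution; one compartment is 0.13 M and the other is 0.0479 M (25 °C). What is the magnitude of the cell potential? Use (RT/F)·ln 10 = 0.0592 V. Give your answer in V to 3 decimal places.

For a concentration cell E°cell = 0, since both electrodes use the same couple.
The compartment with the higher In^3+(aq) concentration (0.13 M) acts as the cathode; ions are reduced there and produced at the dilute (0.0479 M) anode.
With n = 3, Ecell = −(0.0592/3)·log([dilute]/[conc]) = −(0.0592/3)·log(0.0479/0.13) = +0.009 V.

0.009 V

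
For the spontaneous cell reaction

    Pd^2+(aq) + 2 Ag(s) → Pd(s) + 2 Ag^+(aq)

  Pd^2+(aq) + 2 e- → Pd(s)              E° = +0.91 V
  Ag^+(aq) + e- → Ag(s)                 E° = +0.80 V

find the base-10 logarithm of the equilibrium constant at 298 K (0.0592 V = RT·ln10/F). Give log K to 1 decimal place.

The Pd²⁺/Pd couple is reduced (cathode); E°cell = +0.91 − (+0.80) = +0.11 V with n = 2.
At equilibrium E = 0, so log K = nE°cell / 0.0592 = (2)(+0.11) / 0.0592 = 3.7.

log K = 3.7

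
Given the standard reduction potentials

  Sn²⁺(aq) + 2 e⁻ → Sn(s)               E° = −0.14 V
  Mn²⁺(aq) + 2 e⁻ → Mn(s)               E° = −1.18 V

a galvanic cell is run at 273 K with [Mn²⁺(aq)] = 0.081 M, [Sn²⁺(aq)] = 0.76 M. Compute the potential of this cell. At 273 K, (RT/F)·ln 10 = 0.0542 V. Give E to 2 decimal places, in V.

+1.07 V

Since E°(Sn²⁺/Sn) > E°(Mn²⁺/Mn), Sn²⁺/Sn serves as the cathode.
E°cell = −0.14 − (−1.18) = +1.04 V, with n = 2 electrons transferred.
The balanced reaction is Sn²⁺(aq) + Mn(s) → Sn(s) + Mn²⁺(aq), so Q = [Mn²⁺(aq)] / [Sn²⁺(aq)] = 0.107 and log Q = −0.972.
Applying E = E° − (RT ln10/nF)·log Q gives +1.04 − (0.0542/2)(−0.972) = +1.07 V.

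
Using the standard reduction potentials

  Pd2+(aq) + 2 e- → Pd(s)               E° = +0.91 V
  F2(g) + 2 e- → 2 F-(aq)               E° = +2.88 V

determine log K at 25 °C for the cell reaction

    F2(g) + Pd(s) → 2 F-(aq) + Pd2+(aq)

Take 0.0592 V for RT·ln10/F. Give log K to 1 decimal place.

log K = 66.6

The F₂/F⁻ couple is reduced (cathode); E°cell = +2.88 − (+0.91) = +1.97 V with n = 2.
At equilibrium E = 0, so log K = nE°cell / 0.0592 = (2)(+1.97) / 0.0592 = 66.6.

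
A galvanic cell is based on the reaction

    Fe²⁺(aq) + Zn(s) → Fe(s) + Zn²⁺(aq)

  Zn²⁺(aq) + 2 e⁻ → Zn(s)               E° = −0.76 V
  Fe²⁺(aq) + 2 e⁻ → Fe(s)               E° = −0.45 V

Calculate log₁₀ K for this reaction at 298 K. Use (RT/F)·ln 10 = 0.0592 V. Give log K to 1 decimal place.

The Fe²⁺/Fe couple is reduced (cathode); E°cell = −0.45 − (−0.76) = +0.31 V with n = 2.
At equilibrium E = 0, so log K = nE°cell / 0.0592 = (2)(+0.31) / 0.0592 = 10.5.

log K = 10.5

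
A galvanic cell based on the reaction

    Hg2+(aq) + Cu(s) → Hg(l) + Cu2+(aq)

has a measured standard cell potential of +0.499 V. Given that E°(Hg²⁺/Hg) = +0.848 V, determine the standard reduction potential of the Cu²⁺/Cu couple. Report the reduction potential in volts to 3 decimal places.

In the reaction as written the Hg²⁺/Hg couple is reduced (cathode) and Cu²⁺/Cu is oxidized (anode), so E°cell = E°(Hg²⁺/Hg) − E°(Cu²⁺/Cu).
E°(Cu²⁺/Cu) = E°(cathode) − E°cell = +0.848 − (+0.499) = +0.349 V.

+0.349 V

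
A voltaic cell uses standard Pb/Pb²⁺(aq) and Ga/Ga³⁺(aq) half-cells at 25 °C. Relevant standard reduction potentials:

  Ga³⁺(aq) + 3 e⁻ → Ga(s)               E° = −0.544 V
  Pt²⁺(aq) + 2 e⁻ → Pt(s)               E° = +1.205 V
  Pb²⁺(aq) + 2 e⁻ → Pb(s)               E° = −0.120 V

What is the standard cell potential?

+0.424 V

Of the two couples in this cell, the one with the more positive reduction potential is reduced at the cathode: here that is Pb²⁺/Pb (−0.120 V); Ga³⁺/Ga (−0.544 V) is the anode.
E°cell = E°(cathode) − E°(anode) = −0.120 − (−0.544) = +0.424 V.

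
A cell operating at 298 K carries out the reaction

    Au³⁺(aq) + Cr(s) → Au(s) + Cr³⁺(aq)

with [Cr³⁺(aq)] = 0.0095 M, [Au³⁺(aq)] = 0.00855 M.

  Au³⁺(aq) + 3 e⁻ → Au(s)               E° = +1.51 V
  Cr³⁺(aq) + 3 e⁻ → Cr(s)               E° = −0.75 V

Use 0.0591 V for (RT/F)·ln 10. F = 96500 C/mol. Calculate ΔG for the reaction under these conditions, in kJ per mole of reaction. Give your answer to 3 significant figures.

The standard cell potential is +1.51 − (−0.75) = +2.26 V, with n = 3 electrons in the balanced equation.
Q = [Cr³⁺(aq)] / [Au³⁺(aq)] = 1.11, so log Q = 0.046 and E = +2.26 − (0.0591/3)(0.046) = +2.2591 V.
ΔG = −nFE = −(3)(96500)(+2.2591) J/mol = −654 kJ/mol.

−654 kJ/mol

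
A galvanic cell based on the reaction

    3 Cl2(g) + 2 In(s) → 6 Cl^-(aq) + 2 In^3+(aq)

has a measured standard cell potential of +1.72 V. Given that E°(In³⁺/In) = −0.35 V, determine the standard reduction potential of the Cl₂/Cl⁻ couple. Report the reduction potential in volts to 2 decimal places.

In the reaction as written the Cl₂/Cl⁻ couple is reduced (cathode) and In³⁺/In is oxidized (anode), so E°cell = E°(Cl₂/Cl⁻) − E°(In³⁺/In).
E°(Cl₂/Cl⁻) = E°cell + E°(anode) = +1.72 + (−0.35) = +1.37 V.

+1.37 V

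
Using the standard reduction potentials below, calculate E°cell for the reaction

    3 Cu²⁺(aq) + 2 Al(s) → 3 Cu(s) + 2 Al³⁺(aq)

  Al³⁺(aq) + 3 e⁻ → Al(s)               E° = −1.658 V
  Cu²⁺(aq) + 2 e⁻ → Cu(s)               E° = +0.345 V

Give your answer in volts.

+2.003 V

In the reaction as written, Cu²⁺(aq) is reduced (cathode) and Al³⁺(aq) is produced by oxidation at the anode.
E°cell = E°(cathode) − E°(anode) = +0.345 − (−1.658) = +2.003 V.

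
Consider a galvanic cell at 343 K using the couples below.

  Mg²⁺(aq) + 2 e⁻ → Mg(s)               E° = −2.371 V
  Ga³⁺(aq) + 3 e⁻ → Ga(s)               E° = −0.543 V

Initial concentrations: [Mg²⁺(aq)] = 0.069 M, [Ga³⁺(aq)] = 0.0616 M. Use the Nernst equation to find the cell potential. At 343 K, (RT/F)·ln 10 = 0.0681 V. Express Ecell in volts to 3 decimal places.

The Ga³⁺/Ga couple has the more positive E°, so it is the cathode; Mg²⁺/Mg is the anode.
E°cell = −0.543 − (−2.371) = +1.828 V, with n = 6 electrons transferred.
For the overall reaction 2 Ga³⁺(aq) + 3 Mg(s) → 2 Ga(s) + 3 Mg²⁺(aq), Q = [Mg²⁺(aq)]^3 / [Ga³⁺(aq)]^2 = 0.0866, giving log Q = −1.063.
E = E° − (0.0681/n)·log Q = +1.828 − (0.0681/6)(−1.063) = +1.840 V.

+1.840 V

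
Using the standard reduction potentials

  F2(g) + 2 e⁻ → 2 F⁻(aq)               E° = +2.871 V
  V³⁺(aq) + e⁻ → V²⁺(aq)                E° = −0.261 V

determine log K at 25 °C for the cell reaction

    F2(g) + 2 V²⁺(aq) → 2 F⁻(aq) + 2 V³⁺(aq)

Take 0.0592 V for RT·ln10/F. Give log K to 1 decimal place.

The F₂/F⁻ couple is reduced (cathode); E°cell = +2.871 − (−0.261) = +3.132 V with n = 2.
At equilibrium E = 0, so log K = nE°cell / 0.0592 = (2)(+3.132) / 0.0592 = 105.8.

log K = 105.8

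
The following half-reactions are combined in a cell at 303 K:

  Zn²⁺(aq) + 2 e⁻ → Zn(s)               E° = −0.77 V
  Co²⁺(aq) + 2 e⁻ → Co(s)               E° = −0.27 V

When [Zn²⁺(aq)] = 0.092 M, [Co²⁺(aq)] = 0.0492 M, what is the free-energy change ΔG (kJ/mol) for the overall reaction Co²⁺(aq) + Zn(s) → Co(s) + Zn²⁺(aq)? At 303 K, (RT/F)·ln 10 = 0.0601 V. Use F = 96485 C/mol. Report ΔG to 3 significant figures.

With Co²⁺/Co reduced at the cathode, E°cell = −0.27 − (−0.77) = +0.50 V and n = 2.
The reaction quotient is [Zn²⁺(aq)] / [Co²⁺(aq)] = 1.87; by Nernst, E = +0.50 − (0.0601/2)(0.272) = +0.4918 V.
ΔG = −nFE = −(2)(96485)(+0.4918) J/mol = −94.9 kJ/mol.

−94.9 kJ/mol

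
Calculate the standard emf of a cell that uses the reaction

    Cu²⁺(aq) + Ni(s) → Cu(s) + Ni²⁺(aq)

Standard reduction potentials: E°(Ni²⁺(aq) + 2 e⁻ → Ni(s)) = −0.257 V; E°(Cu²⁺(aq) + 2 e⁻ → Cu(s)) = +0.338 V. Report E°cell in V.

+0.595 V

In the reaction as written, Cu²⁺(aq) is reduced (cathode) and Ni²⁺(aq) is produced by oxidation at the anode.
E°cell = E°(cathode) − E°(anode) = +0.338 − (−0.257) = +0.595 V.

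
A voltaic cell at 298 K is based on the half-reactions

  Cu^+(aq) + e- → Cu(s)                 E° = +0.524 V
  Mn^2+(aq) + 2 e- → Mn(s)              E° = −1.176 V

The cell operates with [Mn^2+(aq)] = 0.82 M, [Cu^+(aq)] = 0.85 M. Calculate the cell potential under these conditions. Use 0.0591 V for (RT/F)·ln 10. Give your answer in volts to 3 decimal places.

Cu⁺/Cu is reduced (cathode, E° = +0.524 V) and Mn²⁺/Mn is oxidized (anode).
E°cell = +0.524 − (−1.176) = +1.700 V, with n = 2 electrons transferred.
The balanced reaction is 2 Cu^+(aq) + Mn(s) → 2 Cu(s) + Mn^2+(aq), so Q = [Mn^2+(aq)] / [Cu^+(aq)]^2 = 1.13 and log Q = 0.055.
E = E° − (0.0591/n)·log Q = +1.700 − (0.0591/2)(0.055) = +1.698 V.

+1.698 V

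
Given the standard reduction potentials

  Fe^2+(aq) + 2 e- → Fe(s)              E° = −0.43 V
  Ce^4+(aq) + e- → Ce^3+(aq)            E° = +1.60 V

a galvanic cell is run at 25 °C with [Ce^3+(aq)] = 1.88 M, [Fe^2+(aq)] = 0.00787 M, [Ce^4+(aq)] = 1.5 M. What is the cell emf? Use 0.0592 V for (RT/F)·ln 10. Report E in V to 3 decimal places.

+2.086 V

Since E°(Ce⁴⁺/Ce³⁺) > E°(Fe²⁺/Fe), Ce⁴⁺/Ce³⁺ serves as the cathode.
The standard potential is +1.60 − (−0.43) = +2.03 V and the balanced reaction transfers n = 2 electrons.
Balancing gives 2 Ce^4+(aq) + Fe(s) → 2 Ce^3+(aq) + Fe^2+(aq); hence Q = ([Ce^3+(aq)]^2·[Fe^2+(aq)]) / [Ce^4+(aq)]^2 = 0.0124 (log Q = −1.908).
Applying E = E° − (RT ln10/nF)·log Q gives +2.03 − (0.0592/2)(−1.908) = +2.086 V.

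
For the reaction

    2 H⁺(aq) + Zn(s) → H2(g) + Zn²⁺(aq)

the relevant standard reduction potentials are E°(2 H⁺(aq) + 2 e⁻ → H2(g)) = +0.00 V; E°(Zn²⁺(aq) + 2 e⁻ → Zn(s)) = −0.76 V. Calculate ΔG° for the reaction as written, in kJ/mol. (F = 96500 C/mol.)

−147 kJ/mol

In the reaction as written H⁺(aq) is reduced, so the 2H⁺/H₂ couple is the cathode and Zn²⁺/Zn is the anode.
E°cell = +0.00 − (−0.76) = +0.76 V; balancing electrons gives n = 2.
ΔG° = −nFE°cell = −(2)(96500)(+0.76) J/mol = −147 kJ/mol.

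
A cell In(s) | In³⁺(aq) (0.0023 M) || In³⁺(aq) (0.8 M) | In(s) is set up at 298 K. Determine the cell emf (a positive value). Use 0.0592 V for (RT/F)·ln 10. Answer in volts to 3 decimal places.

For a concentration cell E°cell = 0, since both electrodes use the same couple.
The compartment with the higher In³⁺(aq) concentration (0.8 M) acts as the cathode; ions are reduced there and produced at the dilute (0.0023 M) anode.
With n = 3, Ecell = −(0.0592/3)·log([dilute]/[conc]) = −(0.0592/3)·log(0.0023/0.8) = +0.050 V.

0.050 V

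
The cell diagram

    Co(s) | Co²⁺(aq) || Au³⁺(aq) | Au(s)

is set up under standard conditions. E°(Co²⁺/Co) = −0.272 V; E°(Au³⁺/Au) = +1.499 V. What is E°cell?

By convention the left-hand electrode in cell notation is the anode (oxidation) and the right-hand electrode is the cathode (reduction).
E°cell = E°(right) − E°(left) = +1.499 − (−0.272) = +1.771 V.

+1.771 V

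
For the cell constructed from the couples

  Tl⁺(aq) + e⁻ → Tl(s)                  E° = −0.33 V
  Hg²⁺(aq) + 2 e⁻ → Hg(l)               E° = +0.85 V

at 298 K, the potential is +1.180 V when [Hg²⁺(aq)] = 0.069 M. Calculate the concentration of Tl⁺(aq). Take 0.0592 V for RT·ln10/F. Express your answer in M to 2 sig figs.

0.26 M

Hg²⁺/Hg is the cathode (higher E°); E°cell = +0.85 − (−0.33) = +1.18 V with n = 2.
Since E = E° − (0.0592/n)·log Q, log Q = n(E° − E)/0.0592 = 0.000.
The balanced reaction is Hg²⁺(aq) + 2 Tl(s) → Hg(l) + 2 Tl⁺(aq), so Q = [Tl⁺(aq)]^2 / [Hg²⁺(aq)].
Solving for the unknown gives log [Tl⁺(aq)] = −0.581, so [Tl⁺(aq)] ≈ 0.26 M.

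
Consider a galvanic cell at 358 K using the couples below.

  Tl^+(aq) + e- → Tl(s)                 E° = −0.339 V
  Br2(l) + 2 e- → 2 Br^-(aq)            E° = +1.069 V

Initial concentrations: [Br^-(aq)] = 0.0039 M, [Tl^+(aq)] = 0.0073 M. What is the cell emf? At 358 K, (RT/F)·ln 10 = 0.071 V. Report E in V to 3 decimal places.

+1.731 V

Br₂/Br⁻ is reduced (cathode, E° = +1.069 V) and Tl⁺/Tl is oxidized (anode).
E°cell = +1.069 − (−0.339) = +1.408 V, with n = 2 electrons transferred.
The balanced reaction is Br2(l) + 2 Tl(s) → 2 Br^-(aq) + 2 Tl^+(aq), so Q = [Br^-(aq)]^2·[Tl^+(aq)]^2 = 8.11×10^−10 and log Q = −9.091.
Applying E = E° − (RT ln10/nF)·log Q gives +1.408 − (0.071/2)(−9.091) = +1.731 V.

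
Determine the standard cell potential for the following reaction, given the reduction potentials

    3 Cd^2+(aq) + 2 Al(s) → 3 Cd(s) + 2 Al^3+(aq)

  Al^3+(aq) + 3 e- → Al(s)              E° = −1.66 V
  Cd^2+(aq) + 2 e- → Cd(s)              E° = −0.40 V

+1.26 V

Cd^2+(aq) gains electrons, so the Cd²⁺/Cd couple is the cathode; the Al³⁺/Al couple is the anode.
E°cell = E°(cathode) − E°(anode) = −0.40 − (−1.66) = +1.26 V.
The positive value indicates the reaction is spontaneous as written.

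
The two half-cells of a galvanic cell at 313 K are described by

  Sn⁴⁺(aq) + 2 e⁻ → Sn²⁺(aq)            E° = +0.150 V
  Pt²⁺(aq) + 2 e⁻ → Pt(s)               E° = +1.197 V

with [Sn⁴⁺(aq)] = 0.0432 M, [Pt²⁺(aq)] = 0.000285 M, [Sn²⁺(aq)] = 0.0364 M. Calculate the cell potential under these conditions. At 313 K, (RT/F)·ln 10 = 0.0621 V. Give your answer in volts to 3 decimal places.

+0.935 V

Pt²⁺/Pt is reduced (cathode, E° = +1.197 V) and Sn⁴⁺/Sn²⁺ is oxidized (anode).
E°cell = +1.197 − (+0.150) = +1.047 V, with n = 2 electrons transferred.
Balancing gives Pt²⁺(aq) + Sn²⁺(aq) → Pt(s) + Sn⁴⁺(aq); hence Q = [Sn⁴⁺(aq)] / ([Pt²⁺(aq)]·[Sn²⁺(aq)]) = 4.16×10^3 (log Q = 3.620).
Applying E = E° − (RT ln10/nF)·log Q gives +1.047 − (0.0621/2)(3.620) = +0.935 V.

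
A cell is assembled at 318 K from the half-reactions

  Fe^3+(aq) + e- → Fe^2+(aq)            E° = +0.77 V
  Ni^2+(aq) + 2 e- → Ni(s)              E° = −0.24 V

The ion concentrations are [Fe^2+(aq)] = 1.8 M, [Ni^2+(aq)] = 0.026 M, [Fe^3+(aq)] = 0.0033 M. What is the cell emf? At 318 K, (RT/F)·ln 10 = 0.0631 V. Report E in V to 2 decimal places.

+0.89 V

The Fe³⁺/Fe²⁺ couple has the more positive E°, so it is the cathode; Ni²⁺/Ni is the anode.
E°cell = +0.77 − (−0.24) = +1.01 V, with n = 2 electrons transferred.
For the overall reaction 2 Fe^3+(aq) + Ni(s) → 2 Fe^2+(aq) + Ni^2+(aq), Q = ([Fe^2+(aq)]^2·[Ni^2+(aq)]) / [Fe^3+(aq)]^2 = 7.74×10^3, giving log Q = 3.888.
E = E° − (0.0631/n)·log Q = +1.01 − (0.0631/2)(3.888) = +0.89 V.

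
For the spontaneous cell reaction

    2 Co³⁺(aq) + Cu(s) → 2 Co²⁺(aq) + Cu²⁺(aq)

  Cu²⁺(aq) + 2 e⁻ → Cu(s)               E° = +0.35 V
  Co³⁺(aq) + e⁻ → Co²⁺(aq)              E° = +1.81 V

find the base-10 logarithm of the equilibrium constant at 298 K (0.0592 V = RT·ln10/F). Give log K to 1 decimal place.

log K = 49.3

The Co³⁺/Co²⁺ couple is reduced (cathode); E°cell = +1.81 − (+0.35) = +1.46 V with n = 2.
At equilibrium E = 0, so log K = nE°cell / 0.0592 = (2)(+1.46) / 0.0592 = 49.3.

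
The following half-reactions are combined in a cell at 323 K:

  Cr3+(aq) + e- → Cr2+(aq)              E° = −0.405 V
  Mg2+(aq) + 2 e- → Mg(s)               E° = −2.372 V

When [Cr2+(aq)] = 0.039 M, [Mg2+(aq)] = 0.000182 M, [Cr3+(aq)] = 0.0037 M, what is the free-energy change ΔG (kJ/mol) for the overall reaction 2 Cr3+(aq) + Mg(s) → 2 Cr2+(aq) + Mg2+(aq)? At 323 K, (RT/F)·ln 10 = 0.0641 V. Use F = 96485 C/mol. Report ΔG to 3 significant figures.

E°cell = −0.405 − (−2.372) = +1.967 V; the balanced reaction transfers n = 2 electrons.
Here Q = ([Cr2+(aq)]^2·[Mg2+(aq)]) / [Cr3+(aq)]^2 = 0.0202 (log Q = −1.694), giving E = +1.967 − (0.0641/2)·(−1.694) = +2.0213 V.
ΔG = −nFE = −(2)(96485)(+2.0213) J/mol = −390 kJ/mol.

−390 kJ/mol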